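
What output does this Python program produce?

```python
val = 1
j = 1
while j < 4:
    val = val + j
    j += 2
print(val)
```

5

j=1: val = 1+1 = 2
j=3: val = 2+3 = 5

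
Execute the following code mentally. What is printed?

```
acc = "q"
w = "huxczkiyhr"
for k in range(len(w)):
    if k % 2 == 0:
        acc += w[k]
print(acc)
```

k=0: add 'h' → 'qh'
k=1: skip
k=2: add 'x' → 'qhx'
k=3: skip
k=4: add 'z' → 'qhxz'
k=5: skip
k=6: add 'i' → 'qhxzi'
k=7: skip
k=8: add 'h' → 'qhxzih'
k=9: skip

qhxzih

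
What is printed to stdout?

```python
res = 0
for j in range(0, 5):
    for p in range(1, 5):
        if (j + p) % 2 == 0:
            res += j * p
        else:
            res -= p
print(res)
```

28

j=0,p=1: odd sum, res = 0-1 = -1
j=0,p=2: even sum, res = (-1)+0 = -1
j=0,p=3: odd sum, res = (-1)-3 = -4
j=0,p=4: even sum, res = (-4)+0 = -4
j=1,p=1: even sum, res = (-4)+1 = -3
j=1,p=2: odd sum, res = (-3)-2 = -5
j=1,p=3: even sum, res = (-5)+3 = -2
j=1,p=4: odd sum, res = (-2)-4 = -6
j=2,p=1: odd sum, res = (-6)-1 = -7
j=2,p=2: even sum, res = (-7)+4 = -3
j=2,p=3: odd sum, res = (-3)-3 = -6
j=2,p=4: even sum, res = (-6)+8 = 2
j=3,p=1: even sum, res = 2+3 = 5
j=3,p=2: odd sum, res = 5-2 = 3
j=3,p=3: even sum, res = 3+9 = 12
j=3,p=4: odd sum, res = 12-4 = 8
j=4,p=1: odd sum, res = 8-1 = 7
j=4,p=2: even sum, res = 7+8 = 15
j=4,p=3: odd sum, res = 15-3 = 12
j=4,p=4: even sum, res = 12+16 = 28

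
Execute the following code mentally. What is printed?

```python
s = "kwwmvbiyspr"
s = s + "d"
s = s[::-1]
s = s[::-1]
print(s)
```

+ 'd' → 'kwwmvbiysprd'
reverse → 'drpsyibvmwwk'
reverse → 'kwwmvbiysprd'

kwwmvbiysprd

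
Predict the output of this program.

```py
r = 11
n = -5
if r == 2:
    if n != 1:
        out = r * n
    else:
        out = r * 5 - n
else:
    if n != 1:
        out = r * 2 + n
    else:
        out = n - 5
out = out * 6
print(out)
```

102

r=11, n=-5
r == 2 is False; n != 1 is True
→ out = r * 2 + n = 17
out = 17*6 = 102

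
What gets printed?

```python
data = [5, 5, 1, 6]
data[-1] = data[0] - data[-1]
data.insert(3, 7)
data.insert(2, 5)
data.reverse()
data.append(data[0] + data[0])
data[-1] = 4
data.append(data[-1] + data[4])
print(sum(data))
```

data[-1] = data[0]-data[-1] = 5-6 = -1 → [5, 5, 1, -1]
insert 7 at 3 → [5, 5, 1, 7, -1]
insert 5 at 2 → [5, 5, 5, 1, 7, -1]
reverse → [-1, 7, 1, 5, 5, 5]
append data[0]+data[0] = (-1)+(-1) = -2 → [-1, 7, 1, 5, 5, 5, -2]
data[-1] = 4 → [-1, 7, 1, 5, 5, 5, 4]
append data[-1]+data[4] = 4+5 = 9 → [-1, 7, 1, 5, 5, 5, 4, 9]
sum = 35

35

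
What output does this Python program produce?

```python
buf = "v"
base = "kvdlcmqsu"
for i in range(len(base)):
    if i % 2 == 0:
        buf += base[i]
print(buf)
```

vkdcqu

i=0: add 'k' → 'vk'
i=1: skip
i=2: add 'd' → 'vkd'
i=3: skip
i=4: add 'c' → 'vkdc'
i=5: skip
i=6: add 'q' → 'vkdcq'
i=7: skip
i=8: add 'u' → 'vkdcqu'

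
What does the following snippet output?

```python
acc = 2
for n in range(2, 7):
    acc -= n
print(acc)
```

n=2: acc = 2-2 = 0
n=3: acc = 0-3 = -3
n=4: acc = (-3)-4 = -7
n=5: acc = (-7)-5 = -12
n=6: acc = (-12)-6 = -18

-18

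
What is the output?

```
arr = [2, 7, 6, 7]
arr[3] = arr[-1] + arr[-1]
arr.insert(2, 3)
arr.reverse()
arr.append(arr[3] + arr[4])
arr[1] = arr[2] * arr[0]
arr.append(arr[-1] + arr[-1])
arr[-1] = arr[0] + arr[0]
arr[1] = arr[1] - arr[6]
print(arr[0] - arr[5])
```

arr[3] = arr[-1]+arr[-1] = 7+7 = 14 → [2, 7, 6, 14]
insert 3 at 2 → [2, 7, 3, 6, 14]
reverse → [14, 6, 3, 7, 2]
append arr[3]+arr[4] = 7+2 = 9 → [14, 6, 3, 7, 2, 9]
arr[1] = arr[2]*arr[0] = 3*14 = 42 → [14, 42, 3, 7, 2, 9]
append arr[-1]+arr[-1] = 9+9 = 18 → [14, 42, 3, 7, 2, 9, 18]
arr[-1] = arr[0]+arr[0] = 14+14 = 28 → [14, 42, 3, 7, 2, 9, 28]
arr[1] = arr[1]-arr[6] = 42-28 = 14 → [14, 14, 3, 7, 2, 9, 28]
arr[0]-arr[5] = 14-9 = 5

5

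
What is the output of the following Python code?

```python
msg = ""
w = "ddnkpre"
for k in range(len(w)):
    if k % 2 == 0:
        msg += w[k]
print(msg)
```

k=0: add 'd' → 'd'
k=1: skip
k=2: add 'n' → 'dn'
k=3: skip
k=4: add 'p' → 'dnp'
k=5: skip
k=6: add 'e' → 'dnpe'

dnpe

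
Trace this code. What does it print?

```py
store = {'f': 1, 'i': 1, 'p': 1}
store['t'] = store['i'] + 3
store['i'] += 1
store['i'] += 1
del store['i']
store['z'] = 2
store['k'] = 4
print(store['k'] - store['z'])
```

2

store['t'] = store['i']+3 = 4 → {'f': 1, 'i': 1, 'p': 1, 't': 4}
store['i'] = 1+1 = 2 → {'f': 1, 'i': 2, 'p': 1, 't': 4}
store['i'] = 2+1 = 3 → {'f': 1, 'i': 3, 'p': 1, 't': 4}
del 'i' → {'f': 1, 'p': 1, 't': 4}
store['z'] = 2 → {'f': 1, 'p': 1, 't': 4, 'z': 2}
store['k'] = 4 → {'f': 1, 'p': 1, 't': 4, 'z': 2, 'k': 4}
store['k']-store['z'] = 4-2 = 2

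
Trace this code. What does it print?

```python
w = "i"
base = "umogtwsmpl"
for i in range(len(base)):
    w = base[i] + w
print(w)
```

lpmswtgomui

i=0: prepend 'u' → 'ui'
i=1: prepend 'm' → 'mui'
i=2: prepend 'o' → 'omui'
i=3: prepend 'g' → 'gomui'
i=4: prepend 't' → 'tgomui'
i=5: prepend 'w' → 'wtgomui'
i=6: prepend 's' → 'swtgomui'
i=7: prepend 'm' → 'mswtgomui'
i=8: prepend 'p' → 'pmswtgomui'
i=9: prepend 'l' → 'lpmswtgomui'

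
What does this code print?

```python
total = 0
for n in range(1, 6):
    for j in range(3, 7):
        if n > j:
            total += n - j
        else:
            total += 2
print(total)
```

n=1,j=3: not 1>3, total = 0+2 = 2
n=1,j=4: not 1>4, total = 2+2 = 4
n=1,j=5: not 1>5, total = 4+2 = 6
n=1,j=6: not 1>6, total = 6+2 = 8
n=2,j=3: not 2>3, total = 8+2 = 10
n=2,j=4: not 2>4, total = 10+2 = 12
n=2,j=5: not 2>5, total = 12+2 = 14
n=2,j=6: not 2>6, total = 14+2 = 16
n=3,j=3: not 3>3, total = 16+2 = 18
n=3,j=4: not 3>4, total = 18+2 = 20
n=3,j=5: not 3>5, total = 20+2 = 22
n=3,j=6: not 3>6, total = 22+2 = 24
n=4,j=3: 4>3, total = 24+1 = 25
n=4,j=4: not 4>4, total = 25+2 = 27
n=4,j=5: not 4>5, total = 27+2 = 29
n=4,j=6: not 4>6, total = 29+2 = 31
n=5,j=3: 5>3, total = 31+2 = 33
n=5,j=4: 5>4, total = 33+1 = 34
n=5,j=5: not 5>5, total = 34+2 = 36
n=5,j=6: not 5>6, total = 36+2 = 38

38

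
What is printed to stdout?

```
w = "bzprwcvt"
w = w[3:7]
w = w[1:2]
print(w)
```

slice [3:7] → 'rwcv'
slice [1:2] → 'w'

w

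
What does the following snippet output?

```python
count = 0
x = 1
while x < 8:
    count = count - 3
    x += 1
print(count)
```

-21

x=1: count = 0-3 = -3
x=2: count = (-3)-3 = -6
x=3: count = (-6)-3 = -9
x=4: count = (-9)-3 = -12
x=5: count = (-12)-3 = -15
x=6: count = (-15)-3 = -18
x=7: count = (-18)-3 = -21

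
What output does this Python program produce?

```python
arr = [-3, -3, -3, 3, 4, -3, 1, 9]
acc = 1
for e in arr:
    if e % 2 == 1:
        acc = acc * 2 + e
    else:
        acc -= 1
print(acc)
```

-193

e=-3: odd, acc = 1*2+(-3) = -1
e=-3: odd, acc = (-1)*2+(-3) = -5
e=-3: odd, acc = (-5)*2+(-3) = -13
e=3: odd, acc = (-13)*2+3 = -23
e=4: not odd, acc = (-23)-1 = -24
e=-3: odd, acc = (-24)*2+(-3) = -51
e=1: odd, acc = (-51)*2+1 = -101
e=9: odd, acc = (-101)*2+9 = -193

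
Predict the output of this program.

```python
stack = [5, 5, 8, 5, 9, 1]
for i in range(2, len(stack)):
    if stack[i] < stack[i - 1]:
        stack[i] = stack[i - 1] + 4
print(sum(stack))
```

66

i=2: 8>=5, unchanged → [5, 5, 8, 5, 9, 1]
i=3: 5<8, stack[3] = 8+4 = 12 → [5, 5, 8, 12, 9, 1]
i=4: 9<12, stack[4] = 12+4 = 16 → [5, 5, 8, 12, 16, 1]
i=5: 1<16, stack[5] = 16+4 = 20 → [5, 5, 8, 12, 16, 20]
sum = 66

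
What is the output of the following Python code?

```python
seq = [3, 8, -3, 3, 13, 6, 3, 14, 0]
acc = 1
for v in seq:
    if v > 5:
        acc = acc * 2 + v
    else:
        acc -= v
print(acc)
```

v=3: not >5, acc = 1-3 = -2
v=8: >5, acc = (-2)*2+8 = 4
v=-3: not >5, acc = 4-(-3) = 7
v=3: not >5, acc = 7-3 = 4
v=13: >5, acc = 4*2+13 = 21
v=6: >5, acc = 21*2+6 = 48
v=3: not >5, acc = 48-3 = 45
v=14: >5, acc = 45*2+14 = 104
v=0: not >5, acc = 104-0 = 104

104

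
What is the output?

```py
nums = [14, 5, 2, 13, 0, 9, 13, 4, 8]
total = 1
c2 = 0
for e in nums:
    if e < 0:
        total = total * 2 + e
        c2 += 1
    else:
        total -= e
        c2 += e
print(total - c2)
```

-135

e=14: not <0, total = 1-14 = -13; c2=14
e=5: not <0, total = (-13)-5 = -18; c2=19
e=2: not <0, total = (-18)-2 = -20; c2=21
e=13: not <0, total = (-20)-13 = -33; c2=34
e=0: not <0, total = (-33)-0 = -33; c2=34
e=9: not <0, total = (-33)-9 = -42; c2=43
e=13: not <0, total = (-42)-13 = -55; c2=56
e=4: not <0, total = (-55)-4 = -59; c2=60
e=8: not <0, total = (-59)-8 = -67; c2=68
total-c2 = (-67)-68 = -135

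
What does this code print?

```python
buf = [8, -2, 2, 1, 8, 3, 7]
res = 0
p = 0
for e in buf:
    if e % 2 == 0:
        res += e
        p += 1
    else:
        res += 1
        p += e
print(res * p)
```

e=8: even, res = 0+8 = 8; p=1
e=-2: even, res = 8+(-2) = 6; p=2
e=2: even, res = 6+2 = 8; p=3
e=1: not even, res = 8+1 = 9; p=4
e=8: even, res = 9+8 = 17; p=5
e=3: not even, res = 17+1 = 18; p=8
e=7: not even, res = 18+1 = 19; p=15
res*p = 19*15 = 285

285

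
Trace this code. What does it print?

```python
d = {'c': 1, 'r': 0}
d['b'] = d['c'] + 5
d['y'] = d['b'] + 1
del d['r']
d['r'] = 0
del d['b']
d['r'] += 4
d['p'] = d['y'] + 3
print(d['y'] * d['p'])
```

70

d['b'] = d['c']+5 = 6 → {'c': 1, 'r': 0, 'b': 6}
d['y'] = d['b']+1 = 7 → {'c': 1, 'r': 0, 'b': 6, 'y': 7}
del 'r' → {'c': 1, 'b': 6, 'y': 7}
d['r'] = 0 → {'c': 1, 'b': 6, 'y': 7, 'r': 0}
del 'b' → {'c': 1, 'y': 7, 'r': 0}
d['r'] = 0+4 = 4 → {'c': 1, 'y': 7, 'r': 4}
d['p'] = d['y']+3 = 10 → {'c': 1, 'y': 7, 'r': 4, 'p': 10}
d['y']*d['p'] = 7*10 = 70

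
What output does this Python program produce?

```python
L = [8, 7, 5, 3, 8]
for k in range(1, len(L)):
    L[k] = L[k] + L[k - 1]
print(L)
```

k=1: L[1] = 7+8 = 15 → [8, 15, 5, 3, 8]
k=2: L[2] = 5+15 = 20 → [8, 15, 20, 3, 8]
k=3: L[3] = 3+20 = 23 → [8, 15, 20, 23, 8]
k=4: L[4] = 8+23 = 31 → [8, 15, 20, 23, 31]

[8, 15, 20, 23, 31]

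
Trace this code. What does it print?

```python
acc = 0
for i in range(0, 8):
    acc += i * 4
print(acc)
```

112

i=0: acc = 0+0*4 = 0
i=1: acc = 0+1*4 = 4
i=2: acc = 4+2*4 = 12
i=3: acc = 12+3*4 = 24
i=4: acc = 24+4*4 = 40
i=5: acc = 40+5*4 = 60
i=6: acc = 60+6*4 = 84
i=7: acc = 84+7*4 = 112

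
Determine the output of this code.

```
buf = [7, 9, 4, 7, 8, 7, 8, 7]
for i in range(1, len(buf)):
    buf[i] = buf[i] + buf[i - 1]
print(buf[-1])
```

i=1: buf[1] = 9+7 = 16 → [7, 16, 4, 7, 8, 7, 8, 7]
i=2: buf[2] = 4+16 = 20 → [7, 16, 20, 7, 8, 7, 8, 7]
i=3: buf[3] = 7+20 = 27 → [7, 16, 20, 27, 8, 7, 8, 7]
i=4: buf[4] = 8+27 = 35 → [7, 16, 20, 27, 35, 7, 8, 7]
i=5: buf[5] = 7+35 = 42 → [7, 16, 20, 27, 35, 42, 8, 7]
i=6: buf[6] = 8+42 = 50 → [7, 16, 20, 27, 35, 42, 50, 7]
i=7: buf[7] = 7+50 = 57 → [7, 16, 20, 27, 35, 42, 50, 57]

57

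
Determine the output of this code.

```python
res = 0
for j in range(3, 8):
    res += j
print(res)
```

25

j=3: res = 0+3 = 3
j=4: res = 3+4 = 7
j=5: res = 7+5 = 12
j=6: res = 12+6 = 18
j=7: res = 18+7 = 25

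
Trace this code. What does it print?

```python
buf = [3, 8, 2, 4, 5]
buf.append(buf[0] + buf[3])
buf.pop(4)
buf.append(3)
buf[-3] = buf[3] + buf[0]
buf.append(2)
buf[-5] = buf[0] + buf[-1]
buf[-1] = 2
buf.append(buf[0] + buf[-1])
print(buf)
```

append buf[0]+buf[3] = 3+4 = 7 → [3, 8, 2, 4, 5, 7]
pop(4) removes 5 → [3, 8, 2, 4, 7]
append 3 → [3, 8, 2, 4, 7, 3]
buf[-3] = buf[3]+buf[0] = 4+3 = 7 → [3, 8, 2, 7, 7, 3]
append 2 → [3, 8, 2, 7, 7, 3, 2]
buf[-5] = buf[0]+buf[-1] = 3+2 = 5 → [3, 8, 5, 7, 7, 3, 2]
buf[-1] = 2 → [3, 8, 5, 7, 7, 3, 2]
append buf[0]+buf[-1] = 3+2 = 5 → [3, 8, 5, 7, 7, 3, 2, 5]

[3, 8, 5, 7, 7, 3, 2, 5]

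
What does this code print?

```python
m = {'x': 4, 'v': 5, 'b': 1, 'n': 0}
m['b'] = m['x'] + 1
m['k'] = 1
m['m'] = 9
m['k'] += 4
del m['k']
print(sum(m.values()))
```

23

m['b'] = m['x']+1 = 5 → {'x': 4, 'v': 5, 'b': 5, 'n': 0}
m['k'] = 1 → {'x': 4, 'v': 5, 'b': 5, 'n': 0, 'k': 1}
m['m'] = 9 → {'x': 4, 'v': 5, 'b': 5, 'n': 0, 'k': 1, 'm': 9}
m['k'] = 1+4 = 5 → {'x': 4, 'v': 5, 'b': 5, 'n': 0, 'k': 5, 'm': 9}
del 'k' → {'x': 4, 'v': 5, 'b': 5, 'n': 0, 'm': 9}
sum of values = 23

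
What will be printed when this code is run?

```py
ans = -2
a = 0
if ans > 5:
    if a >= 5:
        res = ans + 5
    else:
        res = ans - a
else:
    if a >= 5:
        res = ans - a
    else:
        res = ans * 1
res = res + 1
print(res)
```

-1

ans=-2, a=0
ans > 5 is False; a >= 5 is False
→ res = ans * 1 = -2
res = (-2)+1 = -1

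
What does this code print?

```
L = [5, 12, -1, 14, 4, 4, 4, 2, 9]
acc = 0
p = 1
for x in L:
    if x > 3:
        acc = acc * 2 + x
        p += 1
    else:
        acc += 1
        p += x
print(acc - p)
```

x=5: >3, acc = 0*2+5 = 5; p=2
x=12: >3, acc = 5*2+12 = 22; p=3
x=-1: not >3, acc = 22+1 = 23; p=2
x=14: >3, acc = 23*2+14 = 60; p=3
x=4: >3, acc = 60*2+4 = 124; p=4
x=4: >3, acc = 124*2+4 = 252; p=5
x=4: >3, acc = 252*2+4 = 508; p=6
x=2: not >3, acc = 508+1 = 509; p=8
x=9: >3, acc = 509*2+9 = 1027; p=9
acc-p = 1027-9 = 1018

1018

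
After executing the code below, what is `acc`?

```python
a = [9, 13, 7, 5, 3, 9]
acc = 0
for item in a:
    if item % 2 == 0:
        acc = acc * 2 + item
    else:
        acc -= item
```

-46

item=9: not even, acc = 0-9 = -9
item=13: not even, acc = (-9)-13 = -22
item=7: not even, acc = (-22)-7 = -29
item=5: not even, acc = (-29)-5 = -34
item=3: not even, acc = (-34)-3 = -37
item=9: not even, acc = (-37)-9 = -46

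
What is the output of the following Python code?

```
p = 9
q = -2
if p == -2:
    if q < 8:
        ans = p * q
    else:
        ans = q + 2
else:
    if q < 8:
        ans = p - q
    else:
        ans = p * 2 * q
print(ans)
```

11

p=9, q=-2
p == -2 is False; q < 8 is True
→ ans = p - q = 11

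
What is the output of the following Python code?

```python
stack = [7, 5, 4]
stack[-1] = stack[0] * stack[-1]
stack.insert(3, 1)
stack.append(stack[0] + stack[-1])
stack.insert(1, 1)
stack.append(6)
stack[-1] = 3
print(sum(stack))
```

stack[-1] = stack[0]*stack[-1] = 7*4 = 28 → [7, 5, 28]
insert 1 at 3 → [7, 5, 28, 1]
append stack[0]+stack[-1] = 7+1 = 8 → [7, 5, 28, 1, 8]
insert 1 at 1 → [7, 1, 5, 28, 1, 8]
append 6 → [7, 1, 5, 28, 1, 8, 6]
stack[-1] = 3 → [7, 1, 5, 28, 1, 8, 3]
sum = 53

53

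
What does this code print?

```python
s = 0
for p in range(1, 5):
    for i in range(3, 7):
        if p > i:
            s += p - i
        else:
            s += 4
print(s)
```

61

p=1,i=3: not 1>3, s = 0+4 = 4
p=1,i=4: not 1>4, s = 4+4 = 8
p=1,i=5: not 1>5, s = 8+4 = 12
p=1,i=6: not 1>6, s = 12+4 = 16
p=2,i=3: not 2>3, s = 16+4 = 20
p=2,i=4: not 2>4, s = 20+4 = 24
p=2,i=5: not 2>5, s = 24+4 = 28
p=2,i=6: not 2>6, s = 28+4 = 32
p=3,i=3: not 3>3, s = 32+4 = 36
p=3,i=4: not 3>4, s = 36+4 = 40
p=3,i=5: not 3>5, s = 40+4 = 44
p=3,i=6: not 3>6, s = 44+4 = 48
p=4,i=3: 4>3, s = 48+1 = 49
p=4,i=4: not 4>4, s = 49+4 = 53
p=4,i=5: not 4>5, s = 53+4 = 57
p=4,i=6: not 4>6, s = 57+4 = 61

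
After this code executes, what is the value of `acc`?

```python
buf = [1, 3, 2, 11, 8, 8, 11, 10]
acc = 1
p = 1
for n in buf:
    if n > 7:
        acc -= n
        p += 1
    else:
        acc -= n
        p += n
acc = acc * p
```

n=1: not >7, acc = 1-1 = 0; p=2
n=3: not >7, acc = 0-3 = -3; p=5
n=2: not >7, acc = (-3)-2 = -5; p=7
n=11: >7, acc = (-5)-11 = -16; p=8
n=8: >7, acc = (-16)-8 = -24; p=9
n=8: >7, acc = (-24)-8 = -32; p=10
n=11: >7, acc = (-32)-11 = -43; p=11
n=10: >7, acc = (-43)-10 = -53; p=12
acc*p = (-53)*12 = -636

-636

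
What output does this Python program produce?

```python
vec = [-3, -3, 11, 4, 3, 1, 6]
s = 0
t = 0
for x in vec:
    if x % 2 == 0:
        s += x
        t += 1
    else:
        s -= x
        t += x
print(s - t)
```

x=-3: not even, s = 0-(-3) = 3; t=-3
x=-3: not even, s = 3-(-3) = 6; t=-6
x=11: not even, s = 6-11 = -5; t=5
x=4: even, s = (-5)+4 = -1; t=6
x=3: not even, s = (-1)-3 = -4; t=9
x=1: not even, s = (-4)-1 = -5; t=10
x=6: even, s = (-5)+6 = 1; t=11
s-t = 1-11 = -10

-10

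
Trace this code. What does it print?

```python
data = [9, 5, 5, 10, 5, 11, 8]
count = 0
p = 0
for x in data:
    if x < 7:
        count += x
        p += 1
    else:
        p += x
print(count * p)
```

615

x=9: not <7; p=9
x=5: <7, count = 0+5 = 5; p=10
x=5: <7, count = 5+5 = 10; p=11
x=10: not <7; p=21
x=5: <7, count = 10+5 = 15; p=22
x=11: not <7; p=33
x=8: not <7; p=41
count*p = 15*41 = 615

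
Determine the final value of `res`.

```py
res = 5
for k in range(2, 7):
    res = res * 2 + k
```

248

k=2: res = 5*2+2 = 12
k=3: res = 12*2+3 = 27
k=4: res = 27*2+4 = 58
k=5: res = 58*2+5 = 121
k=6: res = 121*2+6 = 248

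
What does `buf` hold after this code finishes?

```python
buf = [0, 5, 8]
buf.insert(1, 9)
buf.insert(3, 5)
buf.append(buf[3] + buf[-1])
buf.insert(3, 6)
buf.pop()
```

insert 9 at 1 → [0, 9, 5, 8]
insert 5 at 3 → [0, 9, 5, 5, 8]
append buf[3]+buf[-1] = 5+8 = 13 → [0, 9, 5, 5, 8, 13]
insert 6 at 3 → [0, 9, 5, 6, 5, 8, 13]
pop() removes 13 → [0, 9, 5, 6, 5, 8]

[0, 9, 5, 6, 5, 8]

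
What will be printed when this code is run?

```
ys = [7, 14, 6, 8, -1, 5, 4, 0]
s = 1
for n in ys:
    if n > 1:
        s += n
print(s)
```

n=7: >1, s = 1+7 = 8
n=14: >1, s = 8+14 = 22
n=6: >1, s = 22+6 = 28
n=8: >1, s = 28+8 = 36
n=-1: not >1
n=5: >1, s = 36+5 = 41
n=4: >1, s = 41+4 = 45
n=0: not >1

45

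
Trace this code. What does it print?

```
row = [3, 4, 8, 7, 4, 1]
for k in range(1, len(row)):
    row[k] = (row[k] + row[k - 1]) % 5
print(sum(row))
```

k=1: row[1] = (4+3)%5 = 2 → [3, 2, 8, 7, 4, 1]
k=2: row[2] = (8+2)%5 = 0 → [3, 2, 0, 7, 4, 1]
k=3: row[3] = (7+0)%5 = 2 → [3, 2, 0, 2, 4, 1]
k=4: row[4] = (4+2)%5 = 1 → [3, 2, 0, 2, 1, 1]
k=5: row[5] = (1+1)%5 = 2 → [3, 2, 0, 2, 1, 2]
sum = 10

10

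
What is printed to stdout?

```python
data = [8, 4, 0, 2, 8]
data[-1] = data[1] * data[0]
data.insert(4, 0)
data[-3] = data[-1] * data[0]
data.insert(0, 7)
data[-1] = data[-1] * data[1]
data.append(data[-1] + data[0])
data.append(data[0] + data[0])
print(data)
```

[7, 8, 4, 0, 256, 0, 256, 263, 14]

data[-1] = data[1]*data[0] = 4*8 = 32 → [8, 4, 0, 2, 32]
insert 0 at 4 → [8, 4, 0, 2, 0, 32]
data[-3] = data[-1]*data[0] = 32*8 = 256 → [8, 4, 0, 256, 0, 32]
insert 7 at 0 → [7, 8, 4, 0, 256, 0, 32]
data[-1] = data[-1]*data[1] = 32*8 = 256 → [7, 8, 4, 0, 256, 0, 256]
append data[-1]+data[0] = 256+7 = 263 → [7, 8, 4, 0, 256, 0, 256, 263]
append data[0]+data[0] = 7+7 = 14 → [7, 8, 4, 0, 256, 0, 256, 263, 14]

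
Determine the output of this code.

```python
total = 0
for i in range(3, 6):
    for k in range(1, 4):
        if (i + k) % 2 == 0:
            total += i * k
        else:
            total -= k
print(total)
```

32

i=3,k=1: even sum, total = 0+3 = 3
i=3,k=2: odd sum, total = 3-2 = 1
i=3,k=3: even sum, total = 1+9 = 10
i=4,k=1: odd sum, total = 10-1 = 9
i=4,k=2: even sum, total = 9+8 = 17
i=4,k=3: odd sum, total = 17-3 = 14
i=5,k=1: even sum, total = 14+5 = 19
i=5,k=2: odd sum, total = 19-2 = 17
i=5,k=3: even sum, total = 17+15 = 32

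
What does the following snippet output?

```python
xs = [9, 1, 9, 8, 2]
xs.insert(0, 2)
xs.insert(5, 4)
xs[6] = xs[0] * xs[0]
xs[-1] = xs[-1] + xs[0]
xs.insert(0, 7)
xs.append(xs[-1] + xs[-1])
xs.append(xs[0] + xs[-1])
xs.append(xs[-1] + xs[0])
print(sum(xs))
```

103

insert 2 at 0 → [2, 9, 1, 9, 8, 2]
insert 4 at 5 → [2, 9, 1, 9, 8, 4, 2]
xs[6] = xs[0]*xs[0] = 2*2 = 4 → [2, 9, 1, 9, 8, 4, 4]
xs[-1] = xs[-1]+xs[0] = 4+2 = 6 → [2, 9, 1, 9, 8, 4, 6]
insert 7 at 0 → [7, 2, 9, 1, 9, 8, 4, 6]
append xs[-1]+xs[-1] = 6+6 = 12 → [7, 2, 9, 1, 9, 8, 4, 6, 12]
append xs[0]+xs[-1] = 7+12 = 19 → [7, 2, 9, 1, 9, 8, 4, 6, 12, 19]
append xs[-1]+xs[0] = 19+7 = 26 → [7, 2, 9, 1, 9, 8, 4, 6, 12, 19, 26]
sum = 103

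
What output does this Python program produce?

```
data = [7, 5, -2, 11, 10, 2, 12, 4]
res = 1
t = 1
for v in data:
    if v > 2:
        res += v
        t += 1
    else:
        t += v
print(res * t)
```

v=7: >2, res = 1+7 = 8; t=2
v=5: >2, res = 8+5 = 13; t=3
v=-2: not >2; t=1
v=11: >2, res = 13+11 = 24; t=2
v=10: >2, res = 24+10 = 34; t=3
v=2: not >2; t=5
v=12: >2, res = 34+12 = 46; t=6
v=4: >2, res = 46+4 = 50; t=7
res*t = 50*7 = 350

350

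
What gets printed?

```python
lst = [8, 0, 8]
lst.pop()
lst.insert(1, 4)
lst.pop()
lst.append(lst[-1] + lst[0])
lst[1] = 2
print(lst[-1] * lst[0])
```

pop() removes 8 → [8, 0]
insert 4 at 1 → [8, 4, 0]
pop() removes 0 → [8, 4]
append lst[-1]+lst[0] = 4+8 = 12 → [8, 4, 12]
lst[1] = 2 → [8, 2, 12]
lst[-1]*lst[0] = 12*8 = 96

96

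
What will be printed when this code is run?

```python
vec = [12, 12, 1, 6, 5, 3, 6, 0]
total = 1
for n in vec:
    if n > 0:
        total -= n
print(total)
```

-44

n=12: >0, total = 1-12 = -11
n=12: >0, total = (-11)-12 = -23
n=1: >0, total = (-23)-1 = -24
n=6: >0, total = (-24)-6 = -30
n=5: >0, total = (-30)-5 = -35
n=3: >0, total = (-35)-3 = -38
n=6: >0, total = (-38)-6 = -44
n=0: not >0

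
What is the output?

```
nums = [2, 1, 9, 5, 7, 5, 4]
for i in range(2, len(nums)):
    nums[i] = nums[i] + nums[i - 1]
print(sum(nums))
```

108

i=2: nums[2] = 9+1 = 10 → [2, 1, 10, 5, 7, 5, 4]
i=3: nums[3] = 5+10 = 15 → [2, 1, 10, 15, 7, 5, 4]
i=4: nums[4] = 7+15 = 22 → [2, 1, 10, 15, 22, 5, 4]
i=5: nums[5] = 5+22 = 27 → [2, 1, 10, 15, 22, 27, 4]
i=6: nums[6] = 4+27 = 31 → [2, 1, 10, 15, 22, 27, 31]
sum = 108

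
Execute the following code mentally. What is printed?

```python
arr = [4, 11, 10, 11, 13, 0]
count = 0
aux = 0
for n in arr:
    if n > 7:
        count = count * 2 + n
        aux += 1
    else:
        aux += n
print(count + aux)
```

n=4: not >7; aux=4
n=11: >7, count = 0*2+11 = 11; aux=5
n=10: >7, count = 11*2+10 = 32; aux=6
n=11: >7, count = 32*2+11 = 75; aux=7
n=13: >7, count = 75*2+13 = 163; aux=8
n=0: not >7; aux=8
count+aux = 163+8 = 171

171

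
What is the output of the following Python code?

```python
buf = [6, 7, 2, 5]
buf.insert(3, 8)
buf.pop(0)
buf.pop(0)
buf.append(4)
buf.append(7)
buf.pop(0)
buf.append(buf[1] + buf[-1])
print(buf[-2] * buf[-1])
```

insert 8 at 3 → [6, 7, 2, 8, 5]
pop(0) removes 6 → [7, 2, 8, 5]
pop(0) removes 7 → [2, 8, 5]
append 4 → [2, 8, 5, 4]
append 7 → [2, 8, 5, 4, 7]
pop(0) removes 2 → [8, 5, 4, 7]
append buf[1]+buf[-1] = 5+7 = 12 → [8, 5, 4, 7, 12]
buf[-2]*buf[-1] = 7*12 = 84

84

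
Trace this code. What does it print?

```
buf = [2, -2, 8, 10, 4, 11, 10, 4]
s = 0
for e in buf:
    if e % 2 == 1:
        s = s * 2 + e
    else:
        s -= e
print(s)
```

e=2: not odd, s = 0-2 = -2
e=-2: not odd, s = (-2)-(-2) = 0
e=8: not odd, s = 0-8 = -8
e=10: not odd, s = (-8)-10 = -18
e=4: not odd, s = (-18)-4 = -22
e=11: odd, s = (-22)*2+11 = -33
e=10: not odd, s = (-33)-10 = -43
e=4: not odd, s = (-43)-4 = -47

-47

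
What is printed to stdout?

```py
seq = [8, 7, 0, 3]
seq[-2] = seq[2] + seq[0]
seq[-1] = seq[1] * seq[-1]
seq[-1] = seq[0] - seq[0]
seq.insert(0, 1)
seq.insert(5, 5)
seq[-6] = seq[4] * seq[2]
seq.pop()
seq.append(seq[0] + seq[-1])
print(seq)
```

[0, 8, 7, 8, 0, 0]

seq[-2] = seq[2]+seq[0] = 0+8 = 8 → [8, 7, 8, 3]
seq[-1] = seq[1]*seq[-1] = 7*3 = 21 → [8, 7, 8, 21]
seq[-1] = seq[0]-seq[0] = 8-8 = 0 → [8, 7, 8, 0]
insert 1 at 0 → [1, 8, 7, 8, 0]
insert 5 at 5 → [1, 8, 7, 8, 0, 5]
seq[-6] = seq[4]*seq[2] = 0*7 = 0 → [0, 8, 7, 8, 0, 5]
pop() removes 5 → [0, 8, 7, 8, 0]
append seq[0]+seq[-1] = 0+0 = 0 → [0, 8, 7, 8, 0, 0]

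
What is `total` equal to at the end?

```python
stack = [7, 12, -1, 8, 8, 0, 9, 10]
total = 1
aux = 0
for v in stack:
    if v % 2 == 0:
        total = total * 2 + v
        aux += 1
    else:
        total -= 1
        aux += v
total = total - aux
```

260

v=7: not even, total = 1-1 = 0; aux=7
v=12: even, total = 0*2+12 = 12; aux=8
v=-1: not even, total = 12-1 = 11; aux=7
v=8: even, total = 11*2+8 = 30; aux=8
v=8: even, total = 30*2+8 = 68; aux=9
v=0: even, total = 68*2+0 = 136; aux=10
v=9: not even, total = 136-1 = 135; aux=19
v=10: even, total = 135*2+10 = 280; aux=20
total-aux = 280-20 = 260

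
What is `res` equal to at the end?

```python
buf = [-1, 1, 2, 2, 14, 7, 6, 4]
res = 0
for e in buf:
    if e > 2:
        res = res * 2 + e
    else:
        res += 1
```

e=-1: not >2, res = 0+1 = 1
e=1: not >2, res = 1+1 = 2
e=2: not >2, res = 2+1 = 3
e=2: not >2, res = 3+1 = 4
e=14: >2, res = 4*2+14 = 22
e=7: >2, res = 22*2+7 = 51
e=6: >2, res = 51*2+6 = 108
e=4: >2, res = 108*2+4 = 220

220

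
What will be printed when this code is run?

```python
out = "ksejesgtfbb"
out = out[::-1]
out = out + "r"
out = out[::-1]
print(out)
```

reverse → 'bbftgsejesk'
+ 'r' → 'bbftgsejeskr'
reverse → 'rksejesgtfbb'

rksejesgtfbb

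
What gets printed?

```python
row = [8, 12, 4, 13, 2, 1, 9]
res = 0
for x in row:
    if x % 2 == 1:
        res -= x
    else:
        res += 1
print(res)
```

-19

x=8: not odd, res = 0+1 = 1
x=12: not odd, res = 1+1 = 2
x=4: not odd, res = 2+1 = 3
x=13: odd, res = 3-13 = -10
x=2: not odd, res = (-10)+1 = -9
x=1: odd, res = (-9)-1 = -10
x=9: odd, res = (-10)-9 = -19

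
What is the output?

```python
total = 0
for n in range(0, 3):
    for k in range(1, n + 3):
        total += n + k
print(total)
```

30

n=0,k=1: total = 0+1 = 1
n=0,k=2: total = 1+2 = 3
n=1,k=1: total = 3+2 = 5
n=1,k=2: total = 5+3 = 8
n=1,k=3: total = 8+4 = 12
n=2,k=1: total = 12+3 = 15
n=2,k=2: total = 15+4 = 19
n=2,k=3: total = 19+5 = 24
n=2,k=4: total = 24+6 = 30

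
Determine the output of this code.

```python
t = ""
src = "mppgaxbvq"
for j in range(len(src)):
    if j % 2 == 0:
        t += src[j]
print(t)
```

j=0: add 'm' → 'm'
j=1: skip
j=2: add 'p' → 'mp'
j=3: skip
j=4: add 'a' → 'mpa'
j=5: skip
j=6: add 'b' → 'mpab'
j=7: skip
j=8: add 'q' → 'mpabq'

mpabq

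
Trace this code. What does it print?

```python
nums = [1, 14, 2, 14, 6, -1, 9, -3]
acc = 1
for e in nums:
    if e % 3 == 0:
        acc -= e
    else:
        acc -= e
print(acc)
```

-41

e=1: not %3==0, acc = 1-1 = 0
e=14: not %3==0, acc = 0-14 = -14
e=2: not %3==0, acc = (-14)-2 = -16
e=14: not %3==0, acc = (-16)-14 = -30
e=6: %3==0, acc = (-30)-6 = -36
e=-1: not %3==0, acc = (-36)-(-1) = -35
e=9: %3==0, acc = (-35)-9 = -44
e=-3: %3==0, acc = (-44)-(-3) = -41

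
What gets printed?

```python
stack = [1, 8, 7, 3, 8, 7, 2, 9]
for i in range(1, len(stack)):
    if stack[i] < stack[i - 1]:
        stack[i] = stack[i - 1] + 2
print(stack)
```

[1, 8, 10, 12, 14, 16, 18, 20]

i=1: 8>=1, unchanged → [1, 8, 7, 3, 8, 7, 2, 9]
i=2: 7<8, stack[2] = 8+2 = 10 → [1, 8, 10, 3, 8, 7, 2, 9]
i=3: 3<10, stack[3] = 10+2 = 12 → [1, 8, 10, 12, 8, 7, 2, 9]
i=4: 8<12, stack[4] = 12+2 = 14 → [1, 8, 10, 12, 14, 7, 2, 9]
i=5: 7<14, stack[5] = 14+2 = 16 → [1, 8, 10, 12, 14, 16, 2, 9]
i=6: 2<16, stack[6] = 16+2 = 18 → [1, 8, 10, 12, 14, 16, 18, 9]
i=7: 9<18, stack[7] = 18+2 = 20 → [1, 8, 10, 12, 14, 16, 18, 20]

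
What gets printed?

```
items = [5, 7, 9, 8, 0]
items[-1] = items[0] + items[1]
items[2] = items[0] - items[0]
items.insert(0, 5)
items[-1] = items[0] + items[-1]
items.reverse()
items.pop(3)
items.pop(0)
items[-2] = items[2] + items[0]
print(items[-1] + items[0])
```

13

items[-1] = items[0]+items[1] = 5+7 = 12 → [5, 7, 9, 8, 12]
items[2] = items[0]-items[0] = 5-5 = 0 → [5, 7, 0, 8, 12]
insert 5 at 0 → [5, 5, 7, 0, 8, 12]
items[-1] = items[0]+items[-1] = 5+12 = 17 → [5, 5, 7, 0, 8, 17]
reverse → [17, 8, 0, 7, 5, 5]
pop(3) removes 7 → [17, 8, 0, 5, 5]
pop(0) removes 17 → [8, 0, 5, 5]
items[-2] = items[2]+items[0] = 5+8 = 13 → [8, 0, 13, 5]
items[-1]+items[0] = 5+8 = 13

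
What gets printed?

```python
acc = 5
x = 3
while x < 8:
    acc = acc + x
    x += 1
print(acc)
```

x=3: acc = 5+3 = 8
x=4: acc = 8+4 = 12
x=5: acc = 12+5 = 17
x=6: acc = 17+6 = 23
x=7: acc = 23+7 = 30

30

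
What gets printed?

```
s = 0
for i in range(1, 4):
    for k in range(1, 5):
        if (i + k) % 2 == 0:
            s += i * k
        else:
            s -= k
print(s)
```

12

i=1,k=1: even sum, s = 0+1 = 1
i=1,k=2: odd sum, s = 1-2 = -1
i=1,k=3: even sum, s = (-1)+3 = 2
i=1,k=4: odd sum, s = 2-4 = -2
i=2,k=1: odd sum, s = (-2)-1 = -3
i=2,k=2: even sum, s = (-3)+4 = 1
i=2,k=3: odd sum, s = 1-3 = -2
i=2,k=4: even sum, s = (-2)+8 = 6
i=3,k=1: even sum, s = 6+3 = 9
i=3,k=2: odd sum, s = 9-2 = 7
i=3,k=3: even sum, s = 7+9 = 16
i=3,k=4: odd sum, s = 16-4 = 12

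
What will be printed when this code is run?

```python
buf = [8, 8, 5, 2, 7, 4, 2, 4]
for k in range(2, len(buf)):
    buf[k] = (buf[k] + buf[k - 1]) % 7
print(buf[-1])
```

4

k=2: buf[2] = (5+8)%7 = 6 → [8, 8, 6, 2, 7, 4, 2, 4]
k=3: buf[3] = (2+6)%7 = 1 → [8, 8, 6, 1, 7, 4, 2, 4]
k=4: buf[4] = (7+1)%7 = 1 → [8, 8, 6, 1, 1, 4, 2, 4]
k=5: buf[5] = (4+1)%7 = 5 → [8, 8, 6, 1, 1, 5, 2, 4]
k=6: buf[6] = (2+5)%7 = 0 → [8, 8, 6, 1, 1, 5, 0, 4]
k=7: buf[7] = (4+0)%7 = 4 → [8, 8, 6, 1, 1, 5, 0, 4]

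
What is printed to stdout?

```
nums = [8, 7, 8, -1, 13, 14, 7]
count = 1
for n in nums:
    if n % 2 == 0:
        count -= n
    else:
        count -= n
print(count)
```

-55

n=8: even, count = 1-8 = -7
n=7: not even, count = (-7)-7 = -14
n=8: even, count = (-14)-8 = -22
n=-1: not even, count = (-22)-(-1) = -21
n=13: not even, count = (-21)-13 = -34
n=14: even, count = (-34)-14 = -48
n=7: not even, count = (-48)-7 = -55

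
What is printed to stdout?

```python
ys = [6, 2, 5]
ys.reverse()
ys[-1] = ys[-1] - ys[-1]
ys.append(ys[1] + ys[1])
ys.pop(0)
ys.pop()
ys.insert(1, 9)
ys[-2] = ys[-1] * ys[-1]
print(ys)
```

[2, 0, 0]

reverse → [5, 2, 6]
ys[-1] = ys[-1]-ys[-1] = 6-6 = 0 → [5, 2, 0]
append ys[1]+ys[1] = 2+2 = 4 → [5, 2, 0, 4]
pop(0) removes 5 → [2, 0, 4]
pop() removes 4 → [2, 0]
insert 9 at 1 → [2, 9, 0]
ys[-2] = ys[-1]*ys[-1] = 0*0 = 0 → [2, 0, 0]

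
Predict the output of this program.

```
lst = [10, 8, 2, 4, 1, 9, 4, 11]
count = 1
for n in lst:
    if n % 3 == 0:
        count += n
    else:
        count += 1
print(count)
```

n=10: not %3==0, count = 1+1 = 2
n=8: not %3==0, count = 2+1 = 3
n=2: not %3==0, count = 3+1 = 4
n=4: not %3==0, count = 4+1 = 5
n=1: not %3==0, count = 5+1 = 6
n=9: %3==0, count = 6+9 = 15
n=4: not %3==0, count = 15+1 = 16
n=11: not %3==0, count = 16+1 = 17

17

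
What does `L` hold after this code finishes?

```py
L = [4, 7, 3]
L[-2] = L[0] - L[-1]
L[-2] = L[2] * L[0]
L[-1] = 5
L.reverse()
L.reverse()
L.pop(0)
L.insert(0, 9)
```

[9, 12, 5]

L[-2] = L[0]-L[-1] = 4-3 = 1 → [4, 1, 3]
L[-2] = L[2]*L[0] = 3*4 = 12 → [4, 12, 3]
L[-1] = 5 → [4, 12, 5]
reverse → [5, 12, 4]
reverse → [4, 12, 5]
pop(0) removes 4 → [12, 5]
insert 9 at 0 → [9, 12, 5]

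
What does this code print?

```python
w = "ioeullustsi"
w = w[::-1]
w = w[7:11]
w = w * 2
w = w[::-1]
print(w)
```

reverse → 'istsullueoi'
slice [7:11] → 'ueoi'
repeat ×2 → 'ueoiueoi'
reverse → 'ioeuioeu'

ioeuioeu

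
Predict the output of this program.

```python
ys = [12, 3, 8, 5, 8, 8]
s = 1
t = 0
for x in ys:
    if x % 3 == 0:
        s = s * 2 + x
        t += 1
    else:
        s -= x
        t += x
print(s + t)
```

x=12: %3==0, s = 1*2+12 = 14; t=1
x=3: %3==0, s = 14*2+3 = 31; t=2
x=8: not %3==0, s = 31-8 = 23; t=10
x=5: not %3==0, s = 23-5 = 18; t=15
x=8: not %3==0, s = 18-8 = 10; t=23
x=8: not %3==0, s = 10-8 = 2; t=31
s+t = 2+31 = 33

33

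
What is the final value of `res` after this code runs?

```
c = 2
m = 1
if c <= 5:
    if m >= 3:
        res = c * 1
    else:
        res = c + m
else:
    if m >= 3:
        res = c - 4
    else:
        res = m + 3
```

3

c=2, m=1
c <= 5 is True; m >= 3 is False
→ res = c + m = 3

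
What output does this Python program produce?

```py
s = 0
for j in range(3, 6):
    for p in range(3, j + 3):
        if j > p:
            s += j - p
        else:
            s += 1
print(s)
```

13

j=3,p=3: not 3>3, s = 0+1 = 1
j=3,p=4: not 3>4, s = 1+1 = 2
j=3,p=5: not 3>5, s = 2+1 = 3
j=4,p=3: 4>3, s = 3+1 = 4
j=4,p=4: not 4>4, s = 4+1 = 5
j=4,p=5: not 4>5, s = 5+1 = 6
j=4,p=6: not 4>6, s = 6+1 = 7
j=5,p=3: 5>3, s = 7+2 = 9
j=5,p=4: 5>4, s = 9+1 = 10
j=5,p=5: not 5>5, s = 10+1 = 11
j=5,p=6: not 5>6, s = 11+1 = 12
j=5,p=7: not 5>7, s = 12+1 = 13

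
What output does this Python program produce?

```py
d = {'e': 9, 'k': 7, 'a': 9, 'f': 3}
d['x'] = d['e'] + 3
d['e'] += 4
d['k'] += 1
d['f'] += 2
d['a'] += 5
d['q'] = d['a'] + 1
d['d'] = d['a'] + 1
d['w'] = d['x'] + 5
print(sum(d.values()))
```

99

d['x'] = d['e']+3 = 12 → {'e': 9, 'k': 7, 'a': 9, 'f': 3, 'x': 12}
d['e'] = 9+4 = 13 → {'e': 13, 'k': 7, 'a': 9, 'f': 3, 'x': 12}
d['k'] = 7+1 = 8 → {'e': 13, 'k': 8, 'a': 9, 'f': 3, 'x': 12}
d['f'] = 3+2 = 5 → {'e': 13, 'k': 8, 'a': 9, 'f': 5, 'x': 12}
d['a'] = 9+5 = 14 → {'e': 13, 'k': 8, 'a': 14, 'f': 5, 'x': 12}
d['q'] = d['a']+1 = 15 → {'e': 13, 'k': 8, 'a': 14, 'f': 5, 'x': 12, 'q': 15}
d['d'] = d['a']+1 = 15 → {'e': 13, 'k': 8, 'a': 14, 'f': 5, 'x': 12, 'q': 15, 'd': 15}
d['w'] = d['x']+5 = 17 → {'e': 13, 'k': 8, 'a': 14, 'f': 5, 'x': 12, 'q': 15, 'd': 15, 'w': 17}
sum of values = 99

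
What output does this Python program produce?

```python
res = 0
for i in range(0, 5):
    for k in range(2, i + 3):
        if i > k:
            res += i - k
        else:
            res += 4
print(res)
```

52

i=0,k=2: not 0>2, res = 0+4 = 4
i=1,k=2: not 1>2, res = 4+4 = 8
i=1,k=3: not 1>3, res = 8+4 = 12
i=2,k=2: not 2>2, res = 12+4 = 16
i=2,k=3: not 2>3, res = 16+4 = 20
i=2,k=4: not 2>4, res = 20+4 = 24
i=3,k=2: 3>2, res = 24+1 = 25
i=3,k=3: not 3>3, res = 25+4 = 29
i=3,k=4: not 3>4, res = 29+4 = 33
i=3,k=5: not 3>5, res = 33+4 = 37
i=4,k=2: 4>2, res = 37+2 = 39
i=4,k=3: 4>3, res = 39+1 = 40
i=4,k=4: not 4>4, res = 40+4 = 44
i=4,k=5: not 4>5, res = 44+4 = 48
i=4,k=6: not 4>6, res = 48+4 = 52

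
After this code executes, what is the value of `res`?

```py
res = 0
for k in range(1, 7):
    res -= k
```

-21

k=1: res = 0-1 = -1
k=2: res = (-1)-2 = -3
k=3: res = (-3)-3 = -6
k=4: res = (-6)-4 = -10
k=5: res = (-10)-5 = -15
k=6: res = (-15)-6 = -21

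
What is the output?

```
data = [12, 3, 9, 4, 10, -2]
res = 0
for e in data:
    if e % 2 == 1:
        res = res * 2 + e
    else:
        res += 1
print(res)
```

22

e=12: not odd, res = 0+1 = 1
e=3: odd, res = 1*2+3 = 5
e=9: odd, res = 5*2+9 = 19
e=4: not odd, res = 19+1 = 20
e=10: not odd, res = 20+1 = 21
e=-2: not odd, res = 21+1 = 22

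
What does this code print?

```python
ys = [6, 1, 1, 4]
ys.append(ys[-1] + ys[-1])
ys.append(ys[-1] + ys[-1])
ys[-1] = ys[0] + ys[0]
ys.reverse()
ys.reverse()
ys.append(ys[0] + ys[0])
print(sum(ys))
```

append ys[-1]+ys[-1] = 4+4 = 8 → [6, 1, 1, 4, 8]
append ys[-1]+ys[-1] = 8+8 = 16 → [6, 1, 1, 4, 8, 16]
ys[-1] = ys[0]+ys[0] = 6+6 = 12 → [6, 1, 1, 4, 8, 12]
reverse → [12, 8, 4, 1, 1, 6]
reverse → [6, 1, 1, 4, 8, 12]
append ys[0]+ys[0] = 6+6 = 12 → [6, 1, 1, 4, 8, 12, 12]
sum = 44

44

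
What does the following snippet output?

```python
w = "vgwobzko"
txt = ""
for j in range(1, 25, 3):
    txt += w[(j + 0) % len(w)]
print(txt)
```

j=1: add w[1]='g' → 'g'
j=4: add w[4]='b' → 'gb'
j=7: add w[7]='o' → 'gbo'
j=10: add w[2]='w' → 'gbow'
j=13: add w[5]='z' → 'gbowz'
j=16: add w[0]='v' → 'gbowzv'
j=19: add w[3]='o' → 'gbowzvo'
j=22: add w[6]='k' → 'gbowzvok'

gbowzvok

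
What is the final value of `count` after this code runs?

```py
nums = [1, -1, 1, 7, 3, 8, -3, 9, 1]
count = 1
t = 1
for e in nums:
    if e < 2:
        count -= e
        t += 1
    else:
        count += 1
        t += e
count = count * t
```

e=1: <2, count = 1-1 = 0; t=2
e=-1: <2, count = 0-(-1) = 1; t=3
e=1: <2, count = 1-1 = 0; t=4
e=7: not <2, count = 0+1 = 1; t=11
e=3: not <2, count = 1+1 = 2; t=14
e=8: not <2, count = 2+1 = 3; t=22
e=-3: <2, count = 3-(-3) = 6; t=23
e=9: not <2, count = 6+1 = 7; t=32
e=1: <2, count = 7-1 = 6; t=33
count*t = 6*33 = 198

198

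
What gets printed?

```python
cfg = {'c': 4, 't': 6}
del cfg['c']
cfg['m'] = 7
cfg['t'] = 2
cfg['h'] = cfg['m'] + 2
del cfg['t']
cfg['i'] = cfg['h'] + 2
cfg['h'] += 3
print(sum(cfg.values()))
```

del 'c' → {'t': 6}
cfg['m'] = 7 → {'t': 6, 'm': 7}
cfg['t'] = 2 → {'t': 2, 'm': 7}
cfg['h'] = cfg['m']+2 = 9 → {'t': 2, 'm': 7, 'h': 9}
del 't' → {'m': 7, 'h': 9}
cfg['i'] = cfg['h']+2 = 11 → {'m': 7, 'h': 9, 'i': 11}
cfg['h'] = 9+3 = 12 → {'m': 7, 'h': 12, 'i': 11}
sum of values = 30

30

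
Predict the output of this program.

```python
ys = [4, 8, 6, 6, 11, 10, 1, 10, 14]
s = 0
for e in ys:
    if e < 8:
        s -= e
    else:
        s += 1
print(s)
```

e=4: <8, s = 0-4 = -4
e=8: not <8, s = (-4)+1 = -3
e=6: <8, s = (-3)-6 = -9
e=6: <8, s = (-9)-6 = -15
e=11: not <8, s = (-15)+1 = -14
e=10: not <8, s = (-14)+1 = -13
e=1: <8, s = (-13)-1 = -14
e=10: not <8, s = (-14)+1 = -13
e=14: not <8, s = (-13)+1 = -12

-12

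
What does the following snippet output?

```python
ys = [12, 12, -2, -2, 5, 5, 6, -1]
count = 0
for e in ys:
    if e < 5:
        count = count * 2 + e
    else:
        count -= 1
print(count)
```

e=12: not <5, count = 0-1 = -1
e=12: not <5, count = (-1)-1 = -2
e=-2: <5, count = (-2)*2+(-2) = -6
e=-2: <5, count = (-6)*2+(-2) = -14
e=5: not <5, count = (-14)-1 = -15
e=5: not <5, count = (-15)-1 = -16
e=6: not <5, count = (-16)-1 = -17
e=-1: <5, count = (-17)*2+(-1) = -35

-35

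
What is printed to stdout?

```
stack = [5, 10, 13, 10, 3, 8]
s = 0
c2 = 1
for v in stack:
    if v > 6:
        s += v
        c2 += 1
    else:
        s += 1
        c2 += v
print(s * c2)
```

559

v=5: not >6, s = 0+1 = 1; c2=6
v=10: >6, s = 1+10 = 11; c2=7
v=13: >6, s = 11+13 = 24; c2=8
v=10: >6, s = 24+10 = 34; c2=9
v=3: not >6, s = 34+1 = 35; c2=12
v=8: >6, s = 35+8 = 43; c2=13
s*c2 = 43*13 = 559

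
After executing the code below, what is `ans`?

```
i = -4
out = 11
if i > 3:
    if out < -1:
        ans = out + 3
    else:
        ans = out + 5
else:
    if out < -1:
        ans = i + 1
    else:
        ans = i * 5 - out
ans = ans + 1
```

i=-4, out=11
i > 3 is False; out < -1 is False
→ ans = i * 5 - out = -31
ans = (-31)+1 = -30

-30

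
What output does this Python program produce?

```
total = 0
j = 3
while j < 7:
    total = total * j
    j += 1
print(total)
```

0

j=3: total = 0*3 = 0
j=4: total = 0*4 = 0
j=5: total = 0*5 = 0
j=6: total = 0*6 = 0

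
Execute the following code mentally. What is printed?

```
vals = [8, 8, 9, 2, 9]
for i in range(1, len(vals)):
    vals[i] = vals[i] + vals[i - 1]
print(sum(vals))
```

112

i=1: vals[1] = 8+8 = 16 → [8, 16, 9, 2, 9]
i=2: vals[2] = 9+16 = 25 → [8, 16, 25, 2, 9]
i=3: vals[3] = 2+25 = 27 → [8, 16, 25, 27, 9]
i=4: vals[4] = 9+27 = 36 → [8, 16, 25, 27, 36]
sum = 112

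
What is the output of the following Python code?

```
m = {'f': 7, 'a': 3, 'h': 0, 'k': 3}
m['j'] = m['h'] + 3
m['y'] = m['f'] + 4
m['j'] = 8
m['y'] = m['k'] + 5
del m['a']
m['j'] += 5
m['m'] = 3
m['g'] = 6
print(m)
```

{'f': 7, 'h': 0, 'k': 3, 'j': 13, 'y': 8, 'm': 3, 'g': 6}

m['j'] = m['h']+3 = 3 → {'f': 7, 'a': 3, 'h': 0, 'k': 3, 'j': 3}
m['y'] = m['f']+4 = 11 → {'f': 7, 'a': 3, 'h': 0, 'k': 3, 'j': 3, 'y': 11}
m['j'] = 8 → {'f': 7, 'a': 3, 'h': 0, 'k': 3, 'j': 8, 'y': 11}
m['y'] = m['k']+5 = 8 → {'f': 7, 'a': 3, 'h': 0, 'k': 3, 'j': 8, 'y': 8}
del 'a' → {'f': 7, 'h': 0, 'k': 3, 'j': 8, 'y': 8}
m['j'] = 8+5 = 13 → {'f': 7, 'h': 0, 'k': 3, 'j': 13, 'y': 8}
m['m'] = 3 → {'f': 7, 'h': 0, 'k': 3, 'j': 13, 'y': 8, 'm': 3}
m['g'] = 6 → {'f': 7, 'h': 0, 'k': 3, 'j': 13, 'y': 8, 'm': 3, 'g': 6}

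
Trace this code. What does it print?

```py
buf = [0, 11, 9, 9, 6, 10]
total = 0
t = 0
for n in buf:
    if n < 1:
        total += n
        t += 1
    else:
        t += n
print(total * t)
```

0

n=0: <1, total = 0+0 = 0; t=1
n=11: not <1; t=12
n=9: not <1; t=21
n=9: not <1; t=30
n=6: not <1; t=36
n=10: not <1; t=46
total*t = 0*46 = 0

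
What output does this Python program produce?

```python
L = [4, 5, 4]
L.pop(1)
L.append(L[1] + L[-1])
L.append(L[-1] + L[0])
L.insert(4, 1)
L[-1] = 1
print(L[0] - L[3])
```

pop(1) removes 5 → [4, 4]
append L[1]+L[-1] = 4+4 = 8 → [4, 4, 8]
append L[-1]+L[0] = 8+4 = 12 → [4, 4, 8, 12]
insert 1 at 4 → [4, 4, 8, 12, 1]
L[-1] = 1 → [4, 4, 8, 12, 1]
L[0]-L[3] = 4-12 = -8

-8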